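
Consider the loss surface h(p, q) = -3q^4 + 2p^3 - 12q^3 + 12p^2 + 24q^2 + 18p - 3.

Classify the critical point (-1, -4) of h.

The mixed partial ∂²h/∂p∂q is 0, so the Hessian at any point is diag(h_pp, h_qq) = diag(12(p + 2), 12(-3q^2 - 6q + 4)).
At (-1, -4): H = diag(12, -240).
The eigenvalues have opposite signs, so H is indefinite: a saddle point.

saddle point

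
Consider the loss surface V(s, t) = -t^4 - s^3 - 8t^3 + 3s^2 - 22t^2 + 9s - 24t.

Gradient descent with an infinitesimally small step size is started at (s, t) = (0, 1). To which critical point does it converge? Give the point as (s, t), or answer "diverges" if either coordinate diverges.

V is separable, so gradient descent decouples: s follows -∂V/∂s, t follows -∂V/∂t.
∂V/∂s = -3(s - 3)(s + 1); at s=0 this is 9, so s decreases.
∂V/∂t = -4(t + 1)(t + 2)(t + 3); at t=1 this is -96, so t increases.
The t-coordinate has no critical point in that direction and runs off to infinity.

diverges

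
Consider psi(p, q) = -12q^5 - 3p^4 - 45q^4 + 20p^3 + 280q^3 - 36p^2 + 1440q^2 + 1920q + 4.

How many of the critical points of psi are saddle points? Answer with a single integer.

psi separates as a function of p plus a function of q, so ∇psi=0 decouples.
∂psi/∂p = -12p(p - 3)(p - 2) = 0 at p ∈ {0, 2, 3}; ∂psi/∂q = -60(q - 4)(q + 1)(q + 2)(q + 4) = 0 at q ∈ {-4, -2, -1, 4}.
The Hessian is diagonal: diag(psi_pp, psi_qq). Second derivatives: psi_pp(0)=-72, psi_pp(2)=24, psi_pp(3)=-36; psi_qq(-4)=2880, psi_qq(-2)=-720, psi_qq(-1)=900, psi_qq(4)=-14400.
Saddle points occur where the two diagonal entries have opposite signs: (0, -4), (0, -1), (2, -2), (2, 4), (3, -4), (3, -1). Count: 6.

6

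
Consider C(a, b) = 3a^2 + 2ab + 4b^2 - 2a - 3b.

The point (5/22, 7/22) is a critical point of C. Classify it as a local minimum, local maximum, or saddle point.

local minimum

The Hessian of C is constant: H = [[6, 2], [2, 8]].
det(H) = 6·8 − 2² = 44.
det(H) > 0 and tr(H) = 14 > 0, so H is positive definite and the point is a local minimum.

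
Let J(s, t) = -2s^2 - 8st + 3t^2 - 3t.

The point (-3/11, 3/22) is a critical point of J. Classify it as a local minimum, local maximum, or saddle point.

The Hessian of J is constant: H = [[-4, -8], [-8, 6]].
det(H) = (-4)·6 − (-8)² = -88.
Since det(H) < 0, H is indefinite and the critical point is a saddle point.

saddle point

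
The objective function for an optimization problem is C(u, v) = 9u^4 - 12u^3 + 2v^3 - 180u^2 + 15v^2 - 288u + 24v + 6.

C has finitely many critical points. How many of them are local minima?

2

C separates as a function of u plus a function of v, so ∇C=0 decouples.
∂C/∂u = 36(u - 4)(u + 1)(u + 2) = 0 at u ∈ {-2, -1, 4}; ∂C/∂v = 6(v + 1)(v + 4) = 0 at v ∈ {-4, -1}.
The Hessian is diagonal: diag(C_uu, C_vv). Second derivatives: C_uu(-2)=216, C_uu(-1)=-180, C_uu(4)=1080; C_vv(-4)=-18, C_vv(-1)=18.
Local minima occur where both diagonal entries positive: (-2, -1), (4, -1). Count: 2.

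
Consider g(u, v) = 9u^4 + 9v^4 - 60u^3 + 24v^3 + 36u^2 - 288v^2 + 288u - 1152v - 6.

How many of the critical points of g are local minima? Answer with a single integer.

g separates as a function of u plus a function of v, so ∇g=0 decouples.
∂g/∂u = 36(u - 4)(u - 2)(u + 1) = 0 at u ∈ {-1, 2, 4}; ∂g/∂v = 36(v - 4)(v + 2)(v + 4) = 0 at v ∈ {-4, -2, 4}.
The Hessian is diagonal: diag(g_uu, g_vv). Second derivatives: g_uu(-1)=540, g_uu(2)=-216, g_uu(4)=360; g_vv(-4)=576, g_vv(-2)=-432, g_vv(4)=1728.
Local minima occur where both diagonal entries positive: (-1, -4), (-1, 4), (4, -4), (4, 4). Count: 4.

4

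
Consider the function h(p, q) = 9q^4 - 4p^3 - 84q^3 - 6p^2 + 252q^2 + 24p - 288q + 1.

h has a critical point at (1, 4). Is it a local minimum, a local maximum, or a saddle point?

The mixed partial ∂²h/∂p∂q is 0, so the Hessian at any point is diag(h_pp, h_qq) = diag(-12(2p + 1), 36(3q^2 - 14q + 14)).
At (1, 4): H = diag(-36, 216).
The eigenvalues have opposite signs, so H is indefinite: a saddle point.

saddle point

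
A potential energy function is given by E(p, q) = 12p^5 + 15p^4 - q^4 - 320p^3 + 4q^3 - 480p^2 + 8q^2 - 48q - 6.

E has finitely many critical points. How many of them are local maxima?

4

E separates as a function of p plus a function of q, so ∇E=0 decouples.
∂E/∂p = 60p(p - 4)(p + 1)(p + 4) = 0 at p ∈ {-4, -1, 0, 4}; ∂E/∂q = -4(q - 3)(q - 2)(q + 2) = 0 at q ∈ {-2, 2, 3}.
The Hessian is diagonal: diag(E_pp, E_qq). Second derivatives: E_pp(-4)=-5760, E_pp(-1)=900, E_pp(0)=-960, E_pp(4)=9600; E_qq(-2)=-80, E_qq(2)=16, E_qq(3)=-20.
Local maxima occur where both diagonal entries negative: (-4, -2), (-4, 3), (0, -2), (0, 3). Count: 4.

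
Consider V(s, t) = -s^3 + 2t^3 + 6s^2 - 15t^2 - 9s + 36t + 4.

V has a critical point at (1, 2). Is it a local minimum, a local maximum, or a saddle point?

saddle point

The mixed partial ∂²V/∂s∂t is 0, so the Hessian at any point is diag(V_ss, V_tt) = diag(6(-s + 2), 6(2t - 5)).
At (1, 2): H = diag(6, -6).
The eigenvalues have opposite signs, so H is indefinite: a saddle point.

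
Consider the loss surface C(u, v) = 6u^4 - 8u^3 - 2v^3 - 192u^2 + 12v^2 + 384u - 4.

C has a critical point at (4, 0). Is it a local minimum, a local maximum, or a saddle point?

The mixed partial ∂²C/∂u∂v is 0, so the Hessian at any point is diag(C_uu, C_vv) = diag(24(3u^2 - 2u - 16), 12(-v + 2)).
At (4, 0): H = diag(576, 24).
Both eigenvalues are positive, so H is positive definite: a local minimum.

local minimum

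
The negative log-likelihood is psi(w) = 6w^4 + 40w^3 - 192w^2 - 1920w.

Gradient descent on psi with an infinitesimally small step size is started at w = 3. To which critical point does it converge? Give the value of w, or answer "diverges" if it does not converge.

psi'(w) = 24(w - 4)(w + 4)(w + 5), so psi'(3) = -1344.
Gradient descent moves in the -psi' direction, i.e. w is increasing.
The nearest critical point in that direction is w = 4, where psi'' = 1728 > 0 (a local minimum). The iterate converges there.

4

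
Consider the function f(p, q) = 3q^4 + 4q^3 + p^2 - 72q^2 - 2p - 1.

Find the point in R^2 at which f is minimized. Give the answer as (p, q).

(1, -4)

f(p,q) separates as A(p) + B(q) − 1, so its minimum is min A + min B − 1.
A'(p) = 2p - 2 vanishes at p ∈ {1}; B'(q) = 12q(q - 3)(q + 4) vanishes at q ∈ {-4, 0, 3}.
Local minima of A (where A''>0): A(1)=-1. Local minima of B: B(-4)=-640, B(3)=-297.
So the global minimum of f is A(1) + B(-4) − 1 = -1 − 640 − 1 = -642, attained at (1, -4).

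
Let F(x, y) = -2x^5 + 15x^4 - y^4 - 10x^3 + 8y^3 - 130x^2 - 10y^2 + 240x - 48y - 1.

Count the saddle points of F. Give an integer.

6

F separates as a function of x plus a function of y, so ∇F=0 decouples.
∂F/∂x = -10(x - 4)(x - 3)(x - 1)(x + 2) = 0 at x ∈ {-2, 1, 3, 4}; ∂F/∂y = -4(y - 4)(y - 3)(y + 1) = 0 at y ∈ {-1, 3, 4}.
The Hessian is diagonal: diag(F_xx, F_yy). Second derivatives: F_xx(-2)=900, F_xx(1)=-180, F_xx(3)=100, F_xx(4)=-180; F_yy(-1)=-80, F_yy(3)=16, F_yy(4)=-20.
Saddle points occur where the two diagonal entries have opposite signs: (-2, -1), (-2, 4), (1, 3), (3, -1), (3, 4), (4, 3). Count: 6.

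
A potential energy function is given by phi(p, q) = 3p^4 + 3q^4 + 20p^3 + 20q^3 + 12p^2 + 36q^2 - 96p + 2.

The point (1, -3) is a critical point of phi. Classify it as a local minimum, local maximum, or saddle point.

The mixed partial ∂²phi/∂p∂q is 0, so the Hessian at any point is diag(phi_pp, phi_qq) = diag(12(3p^2 + 10p + 2), 12(3q^2 + 10q + 6)).
At (1, -3): H = diag(180, 36).
Both eigenvalues are positive, so H is positive definite: a local minimum.

local minimum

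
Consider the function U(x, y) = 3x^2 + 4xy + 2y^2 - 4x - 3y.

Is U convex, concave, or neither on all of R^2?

convex

U is quadratic, so its Hessian is the constant matrix H = [[6, 4], [4, 4]].
det(H) = 8, tr(H) = 10.
det(H) > 0 and tr(H) > 0, so H is positive definite everywhere: convex.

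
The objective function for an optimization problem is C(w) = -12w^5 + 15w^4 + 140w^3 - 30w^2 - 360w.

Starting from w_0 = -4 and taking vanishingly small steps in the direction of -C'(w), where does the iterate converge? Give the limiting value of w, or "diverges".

-2

C'(w) = -60(w - 3)(w - 1)(w + 1)(w + 2), so C'(-4) = -12600.
Gradient descent moves in the -C' direction, i.e. w is increasing.
The nearest critical point in that direction is w = -2, where C'' = 900 > 0 (a local minimum). The iterate converges there.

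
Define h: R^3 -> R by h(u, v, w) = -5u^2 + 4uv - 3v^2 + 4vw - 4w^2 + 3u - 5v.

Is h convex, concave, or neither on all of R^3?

concave

h is quadratic, so its Hessian is the constant matrix H = [[-10, 4, 0], [4, -6, 4], [0, 4, -8]].
Leading principal minors: -10, 44, -192.
Signs alternate −, +, − ⇒ H ≺ 0 ⇒ concave.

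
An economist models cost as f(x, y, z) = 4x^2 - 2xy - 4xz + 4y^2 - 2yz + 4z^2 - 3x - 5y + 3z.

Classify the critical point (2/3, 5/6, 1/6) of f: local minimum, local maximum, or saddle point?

The Hessian is constant: H = [[8, -2, -4], [-2, 8, -2], [-4, -2, 8]].
Leading principal minors: Δ₁ = 8, Δ₂ = 60, Δ₃ = 288.
All leading minors are positive, so H is positive definite: a local minimum.

local minimum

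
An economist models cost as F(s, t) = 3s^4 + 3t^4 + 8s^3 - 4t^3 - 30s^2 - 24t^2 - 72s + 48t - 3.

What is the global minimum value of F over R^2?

F(s,t) separates as P(s) + Q(t) − 3, so its minimum is min P + min Q − 3.
P'(s) = 12(s - 2)(s + 1)(s + 3) vanishes at s ∈ {-3, -1, 2}; Q'(t) = 12(t - 2)(t - 1)(t + 2) vanishes at t ∈ {-2, 1, 2}.
Local minima of P (where P''>0): P(-3)=-27, P(2)=-152. Local minima of Q: Q(-2)=-112, Q(2)=16.
So the global minimum of F is P(2) + Q(-2) − 3 = -152 − 112 − 3 = -267, attained at (2, -2).

-267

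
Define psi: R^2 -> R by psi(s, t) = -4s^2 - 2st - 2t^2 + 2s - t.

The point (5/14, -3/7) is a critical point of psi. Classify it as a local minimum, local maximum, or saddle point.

The Hessian of psi is constant: H = [[-8, -2], [-2, -4]].
det(H) = (-8)·(-4) − (-2)² = 28.
det(H) > 0 and tr(H) = -12 < 0, so H is negative definite and the point is a local maximum.

local maximum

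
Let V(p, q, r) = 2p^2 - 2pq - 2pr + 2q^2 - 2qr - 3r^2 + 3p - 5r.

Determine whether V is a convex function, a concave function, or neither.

neither

V is quadratic, so its Hessian is the constant matrix H = [[4, -2, -2], [-2, 4, -2], [-2, -2, -6]].
Leading principal minors: 4, 12, -120.
Neither pattern holds ⇒ H is indefinite ⇒ neither convex nor concave.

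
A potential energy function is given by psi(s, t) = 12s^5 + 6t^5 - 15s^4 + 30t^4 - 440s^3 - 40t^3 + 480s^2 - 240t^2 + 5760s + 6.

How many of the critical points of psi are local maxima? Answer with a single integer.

psi separates as a function of s plus a function of t, so ∇psi=0 decouples.
∂psi/∂s = 60(s - 4)(s - 3)(s + 2)(s + 4) = 0 at s ∈ {-4, -2, 3, 4}; ∂psi/∂t = 30t(t - 2)(t + 2)(t + 4) = 0 at t ∈ {-4, -2, 0, 2}.
The Hessian is diagonal: diag(psi_ss, psi_tt). Second derivatives: psi_ss(-4)=-6720, psi_ss(-2)=3600, psi_ss(3)=-2100, psi_ss(4)=2880; psi_tt(-4)=-1440, psi_tt(-2)=480, psi_tt(0)=-480, psi_tt(2)=1440.
Local maxima occur where both diagonal entries negative: (-4, -4), (-4, 0), (3, -4), (3, 0). Count: 4.

4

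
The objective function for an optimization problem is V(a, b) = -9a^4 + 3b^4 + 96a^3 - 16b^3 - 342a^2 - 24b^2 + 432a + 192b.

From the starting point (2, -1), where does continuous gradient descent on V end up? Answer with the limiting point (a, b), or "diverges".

(3, -2)

V is separable, so gradient descent decouples: a follows -∂V/∂a, b follows -∂V/∂b.
∂V/∂a = -36(a - 4)(a - 3)(a - 1); at a=2 this is -72, so a increases.
∂V/∂b = 12(b - 4)(b - 2)(b + 2); at b=-1 this is 180, so b decreases.
a converges to its nearest critical value 3 (a local min of the a-part); b converges to -2. The iterate converges to (3, -2).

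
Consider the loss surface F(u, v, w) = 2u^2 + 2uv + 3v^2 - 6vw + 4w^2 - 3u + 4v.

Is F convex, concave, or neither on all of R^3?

F is quadratic, so its Hessian is the constant matrix H = [[4, 2, 0], [2, 6, -6], [0, -6, 8]].
Leading principal minors: 4, 20, 16.
All positive ⇒ H ≻ 0 ⇒ convex.

convex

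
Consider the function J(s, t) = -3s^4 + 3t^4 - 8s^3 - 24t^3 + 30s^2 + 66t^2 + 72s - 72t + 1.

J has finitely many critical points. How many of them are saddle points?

5

J separates as a function of s plus a function of t, so ∇J=0 decouples.
∂J/∂s = -12(s - 2)(s + 1)(s + 3) = 0 at s ∈ {-3, -1, 2}; ∂J/∂t = 12(t - 3)(t - 2)(t - 1) = 0 at t ∈ {1, 2, 3}.
The Hessian is diagonal: diag(J_ss, J_tt). Second derivatives: J_ss(-3)=-120, J_ss(-1)=72, J_ss(2)=-180; J_tt(1)=24, J_tt(2)=-12, J_tt(3)=24.
Saddle points occur where the two diagonal entries have opposite signs: (-3, 1), (-3, 3), (-1, 2), (2, 1), (2, 3). Count: 5.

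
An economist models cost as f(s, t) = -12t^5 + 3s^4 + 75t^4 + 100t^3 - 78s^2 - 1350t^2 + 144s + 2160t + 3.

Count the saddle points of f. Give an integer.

f separates as a function of s plus a function of t, so ∇f=0 decouples.
∂f/∂s = 12(s - 3)(s - 1)(s + 4) = 0 at s ∈ {-4, 1, 3}; ∂f/∂t = -60(t - 4)(t - 3)(t - 1)(t + 3) = 0 at t ∈ {-3, 1, 3, 4}.
The Hessian is diagonal: diag(f_ss, f_tt). Second derivatives: f_ss(-4)=420, f_ss(1)=-120, f_ss(3)=168; f_tt(-3)=10080, f_tt(1)=-1440, f_tt(3)=720, f_tt(4)=-1260.
Saddle points occur where the two diagonal entries have opposite signs: (-4, 1), (-4, 4), (1, -3), (1, 3), (3, 1), (3, 4). Count: 6.

6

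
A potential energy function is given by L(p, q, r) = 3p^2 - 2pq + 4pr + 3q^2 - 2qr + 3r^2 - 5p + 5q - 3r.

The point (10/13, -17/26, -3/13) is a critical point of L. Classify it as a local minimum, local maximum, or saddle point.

local minimum

The Hessian is constant: H = [[6, -2, 4], [-2, 6, -2], [4, -2, 6]].
Leading principal minors: Δ₁ = 6, Δ₂ = 32, Δ₃ = 104.
All leading minors are positive, so H is positive definite: a local minimum.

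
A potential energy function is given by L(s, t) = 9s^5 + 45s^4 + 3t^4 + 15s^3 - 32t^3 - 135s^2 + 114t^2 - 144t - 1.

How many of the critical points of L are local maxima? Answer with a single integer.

2

L separates as a function of s plus a function of t, so ∇L=0 decouples.
∂L/∂s = 45s(s - 1)(s + 2)(s + 3) = 0 at s ∈ {-3, -2, 0, 1}; ∂L/∂t = 12(t - 4)(t - 3)(t - 1) = 0 at t ∈ {1, 3, 4}.
The Hessian is diagonal: diag(L_ss, L_tt). Second derivatives: L_ss(-3)=-540, L_ss(-2)=270, L_ss(0)=-270, L_ss(1)=540; L_tt(1)=72, L_tt(3)=-24, L_tt(4)=36.
Local maxima occur where both diagonal entries negative: (-3, 3), (0, 3). Count: 2.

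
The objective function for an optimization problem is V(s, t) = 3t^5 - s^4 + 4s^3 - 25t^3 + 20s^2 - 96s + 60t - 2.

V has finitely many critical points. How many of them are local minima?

V separates as a function of s plus a function of t, so ∇V=0 decouples.
∂V/∂s = -4(s - 4)(s - 2)(s + 3) = 0 at s ∈ {-3, 2, 4}; ∂V/∂t = 15(t - 2)(t - 1)(t + 1)(t + 2) = 0 at t ∈ {-2, -1, 1, 2}.
The Hessian is diagonal: diag(V_ss, V_tt). Second derivatives: V_ss(-3)=-140, V_ss(2)=40, V_ss(4)=-56; V_tt(-2)=-180, V_tt(-1)=90, V_tt(1)=-90, V_tt(2)=180.
Local minima occur where both diagonal entries positive: (2, -1), (2, 2). Count: 2.

2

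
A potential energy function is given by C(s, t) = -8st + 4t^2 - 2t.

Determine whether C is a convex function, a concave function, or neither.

neither

C is quadratic, so its Hessian is the constant matrix H = [[0, -8], [-8, 8]].
det(H) = -64, tr(H) = 8.
det(H) < 0, so H is indefinite: neither convex nor concave.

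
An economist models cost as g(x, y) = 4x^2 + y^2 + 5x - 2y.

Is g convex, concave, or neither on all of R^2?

convex

g is quadratic, so its Hessian is the constant matrix H = [[8, 0], [0, 2]].
det(H) = 16, tr(H) = 10.
det(H) > 0 and tr(H) > 0, so H is positive definite everywhere: convex.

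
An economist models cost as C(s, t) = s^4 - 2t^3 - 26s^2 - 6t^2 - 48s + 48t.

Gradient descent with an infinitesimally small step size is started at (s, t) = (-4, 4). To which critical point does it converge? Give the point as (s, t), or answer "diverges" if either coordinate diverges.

C is separable, so gradient descent decouples: s follows -∂C/∂s, t follows -∂C/∂t.
∂C/∂s = 4(s - 4)(s + 1)(s + 3); at s=-4 this is -96, so s increases.
∂C/∂t = -6(t - 2)(t + 4); at t=4 this is -96, so t increases.
The t-coordinate has no critical point in that direction and runs off to infinity.

diverges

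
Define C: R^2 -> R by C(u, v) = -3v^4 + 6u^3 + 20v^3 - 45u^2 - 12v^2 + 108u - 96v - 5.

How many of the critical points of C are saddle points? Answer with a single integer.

3

C separates as a function of u plus a function of v, so ∇C=0 decouples.
∂C/∂u = 18(u - 3)(u - 2) = 0 at u ∈ {2, 3}; ∂C/∂v = -12(v - 4)(v - 2)(v + 1) = 0 at v ∈ {-1, 2, 4}.
The Hessian is diagonal: diag(C_uu, C_vv). Second derivatives: C_uu(2)=-18, C_uu(3)=18; C_vv(-1)=-180, C_vv(2)=72, C_vv(4)=-120.
Saddle points occur where the two diagonal entries have opposite signs: (2, 2), (3, -1), (3, 4). Count: 3.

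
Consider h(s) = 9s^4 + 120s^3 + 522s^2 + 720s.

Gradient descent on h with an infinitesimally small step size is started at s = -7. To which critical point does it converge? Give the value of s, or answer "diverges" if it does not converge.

-5

h'(s) = 36(s + 1)(s + 4)(s + 5), so h'(-7) = -1296.
Gradient descent moves in the -h' direction, i.e. s is increasing.
The nearest critical point in that direction is s = -5, where h'' = 144 > 0 (a local minimum). The iterate converges there.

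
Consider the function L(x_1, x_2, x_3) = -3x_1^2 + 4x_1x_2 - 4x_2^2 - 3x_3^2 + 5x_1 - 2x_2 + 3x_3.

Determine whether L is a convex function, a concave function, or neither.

concave

L is quadratic, so its Hessian is the constant matrix H = [[-6, 4, 0], [4, -8, 0], [0, 0, -6]].
Leading principal minors: -6, 32, -192.
Signs alternate −, +, − ⇒ H ≺ 0 ⇒ concave.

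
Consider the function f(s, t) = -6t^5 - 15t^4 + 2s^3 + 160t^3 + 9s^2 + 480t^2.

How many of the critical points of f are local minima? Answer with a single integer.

f separates as a function of s plus a function of t, so ∇f=0 decouples.
∂f/∂s = 6s(s + 3) = 0 at s ∈ {-3, 0}; ∂f/∂t = -30t(t - 4)(t + 2)(t + 4) = 0 at t ∈ {-4, -2, 0, 4}.
The Hessian is diagonal: diag(f_ss, f_tt). Second derivatives: f_ss(-3)=-18, f_ss(0)=18; f_tt(-4)=1920, f_tt(-2)=-720, f_tt(0)=960, f_tt(4)=-5760.
Local minima occur where both diagonal entries positive: (0, -4), (0, 0). Count: 2.

2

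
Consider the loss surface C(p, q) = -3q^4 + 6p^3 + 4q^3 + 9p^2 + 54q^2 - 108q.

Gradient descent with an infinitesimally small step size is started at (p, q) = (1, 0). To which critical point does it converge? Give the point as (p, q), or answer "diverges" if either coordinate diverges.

C is separable, so gradient descent decouples: p follows -∂C/∂p, q follows -∂C/∂q.
∂C/∂p = 18p(p + 1); at p=1 this is 36, so p decreases.
∂C/∂q = -12(q - 3)(q - 1)(q + 3); at q=0 this is -108, so q increases.
p converges to its nearest critical value 0 (a local min of the p-part); q converges to 1. The iterate converges to (0, 1).

(0, 1)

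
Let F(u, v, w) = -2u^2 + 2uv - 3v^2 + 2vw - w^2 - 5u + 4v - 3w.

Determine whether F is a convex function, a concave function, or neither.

F is quadratic, so its Hessian is the constant matrix H = [[-4, 2, 0], [2, -6, 2], [0, 2, -2]].
Leading principal minors: -4, 20, -24.
Signs alternate −, +, − ⇒ H ≺ 0 ⇒ concave.

concave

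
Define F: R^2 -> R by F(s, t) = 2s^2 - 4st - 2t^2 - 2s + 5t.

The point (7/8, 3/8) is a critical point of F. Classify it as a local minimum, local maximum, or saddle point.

The Hessian of F is constant: H = [[4, -4], [-4, -4]].
det(H) = 4·(-4) − (-4)² = -32.
Since det(H) < 0, H is indefinite and the critical point is a saddle point.

saddle point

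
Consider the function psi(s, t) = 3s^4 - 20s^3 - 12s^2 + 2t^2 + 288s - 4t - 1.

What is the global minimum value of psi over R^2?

-419

psi(s,t) separates as P(s) + Q(t) − 1, so its minimum is min P + min Q − 1.
P'(s) = 12(s - 4)(s - 3)(s + 2) vanishes at s ∈ {-2, 3, 4}; Q'(t) = 4(t - 1) vanishes at t ∈ {1}.
Local minima of P (where P''>0): P(-2)=-416, P(4)=448. Local minima of Q: Q(1)=-2.
So the global minimum of psi is P(-2) + Q(1) − 1 = -416 − 2 − 1 = -419, attained at (-2, 1).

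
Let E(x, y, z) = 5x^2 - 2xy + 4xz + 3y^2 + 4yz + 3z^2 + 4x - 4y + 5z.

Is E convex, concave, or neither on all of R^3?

convex

E is quadratic, so its Hessian is the constant matrix H = [[10, -2, 4], [-2, 6, 4], [4, 4, 6]].
Leading principal minors: 10, 56, 16.
All positive ⇒ H ≻ 0 ⇒ convex.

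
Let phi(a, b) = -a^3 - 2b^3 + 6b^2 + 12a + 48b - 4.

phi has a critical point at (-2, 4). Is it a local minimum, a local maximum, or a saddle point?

saddle point

The mixed partial ∂²phi/∂a∂b is 0, so the Hessian at any point is diag(phi_aa, phi_bb) = diag(-6a, 12(-b + 1)).
At (-2, 4): H = diag(12, -36).
The eigenvalues have opposite signs, so H is indefinite: a saddle point.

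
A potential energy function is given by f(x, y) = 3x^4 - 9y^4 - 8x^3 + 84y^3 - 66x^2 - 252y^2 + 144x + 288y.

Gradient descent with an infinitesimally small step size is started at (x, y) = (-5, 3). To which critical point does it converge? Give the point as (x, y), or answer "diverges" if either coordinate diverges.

f is separable, so gradient descent decouples: x follows -∂f/∂x, y follows -∂f/∂y.
∂f/∂x = 12(x - 4)(x - 1)(x + 3); at x=-5 this is -1296, so x increases.
∂f/∂y = -36(y - 4)(y - 2)(y - 1); at y=3 this is 72, so y decreases.
x converges to its nearest critical value -3 (a local min of the x-part); y converges to 2. The iterate converges to (-3, 2).

(-3, 2)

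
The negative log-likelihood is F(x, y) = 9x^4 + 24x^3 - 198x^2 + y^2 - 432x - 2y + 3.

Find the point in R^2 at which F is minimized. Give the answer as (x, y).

F(x,y) separates as P(x) + Q(y) + 3, so its minimum is min P + min Q + 3.
P'(x) = 36(x - 3)(x + 1)(x + 4) vanishes at x ∈ {-4, -1, 3}; Q'(y) = 2y - 2 vanishes at y ∈ {1}.
Local minima of P (where P''>0): P(-4)=-672, P(3)=-1701. Local minima of Q: Q(1)=-1.
So the global minimum of F is P(3) + Q(1) + 3 = -1701 − 1 + 3 = -1699, attained at (3, 1).

(3, 1)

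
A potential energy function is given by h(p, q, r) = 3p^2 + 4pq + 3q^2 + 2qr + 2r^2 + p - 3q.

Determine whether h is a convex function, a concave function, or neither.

convex

h is quadratic, so its Hessian is the constant matrix H = [[6, 4, 0], [4, 6, 2], [0, 2, 4]].
Leading principal minors: 6, 20, 56.
All positive ⇒ H ≻ 0 ⇒ convex.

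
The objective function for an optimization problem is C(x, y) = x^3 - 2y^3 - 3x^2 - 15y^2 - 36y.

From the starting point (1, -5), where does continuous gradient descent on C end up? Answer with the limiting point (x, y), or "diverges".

C is separable, so gradient descent decouples: x follows -∂C/∂x, y follows -∂C/∂y.
∂C/∂x = 3x(x - 2); at x=1 this is -3, so x increases.
∂C/∂y = -6(y + 2)(y + 3); at y=-5 this is -36, so y increases.
x converges to its nearest critical value 2 (a local min of the x-part); y converges to -3. The iterate converges to (2, -3).

(2, -3)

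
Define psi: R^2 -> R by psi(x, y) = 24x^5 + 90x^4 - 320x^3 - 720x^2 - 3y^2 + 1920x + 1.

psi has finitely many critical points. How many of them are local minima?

psi separates as a function of x plus a function of y, so ∇psi=0 decouples.
∂psi/∂x = 120(x - 2)(x - 1)(x + 2)(x + 4) = 0 at x ∈ {-4, -2, 1, 2}; ∂psi/∂y = -6y = 0 at y ∈ {0}.
The Hessian is diagonal: diag(psi_xx, psi_yy). Second derivatives: psi_xx(-4)=-7200, psi_xx(-2)=2880, psi_xx(1)=-1800, psi_xx(2)=2880; psi_yy(0)=-6.
Local minima occur where both diagonal entries positive: none. Count: 0.

0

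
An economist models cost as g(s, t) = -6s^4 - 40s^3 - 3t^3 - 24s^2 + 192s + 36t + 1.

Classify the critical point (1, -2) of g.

The mixed partial ∂²g/∂s∂t is 0, so the Hessian at any point is diag(g_ss, g_tt) = diag(-24(3s^2 + 10s + 2), -18t).
At (1, -2): H = diag(-360, 36).
The eigenvalues have opposite signs, so H is indefinite: a saddle point.

saddle point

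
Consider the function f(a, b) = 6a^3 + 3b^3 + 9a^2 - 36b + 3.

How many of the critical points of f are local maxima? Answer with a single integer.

1

f separates as a function of a plus a function of b, so ∇f=0 decouples.
∂f/∂a = 18a(a + 1) = 0 at a ∈ {-1, 0}; ∂f/∂b = 9(b - 2)(b + 2) = 0 at b ∈ {-2, 2}.
The Hessian is diagonal: diag(f_aa, f_bb). Second derivatives: f_aa(-1)=-18, f_aa(0)=18; f_bb(-2)=-36, f_bb(2)=36.
Local maxima occur where both diagonal entries negative: (-1, -2). Count: 1.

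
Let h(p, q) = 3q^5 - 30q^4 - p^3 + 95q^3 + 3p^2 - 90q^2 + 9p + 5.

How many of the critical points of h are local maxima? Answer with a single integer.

h separates as a function of p plus a function of q, so ∇h=0 decouples.
∂h/∂p = -3(p - 3)(p + 1) = 0 at p ∈ {-1, 3}; ∂h/∂q = 15q(q - 4)(q - 3)(q - 1) = 0 at q ∈ {0, 1, 3, 4}.
The Hessian is diagonal: diag(h_pp, h_qq). Second derivatives: h_pp(-1)=12, h_pp(3)=-12; h_qq(0)=-180, h_qq(1)=90, h_qq(3)=-90, h_qq(4)=180.
Local maxima occur where both diagonal entries negative: (3, 0), (3, 3). Count: 2.

2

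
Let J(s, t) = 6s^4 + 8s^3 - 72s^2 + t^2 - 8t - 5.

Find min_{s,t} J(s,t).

J(s,t) separates as P(s) + Q(t) − 5, so its minimum is min P + min Q − 5.
P'(s) = 24s(s - 2)(s + 3) vanishes at s ∈ {-3, 0, 2}; Q'(t) = 2(t - 4) vanishes at t ∈ {4}.
Local minima of P (where P''>0): P(-3)=-378, P(2)=-128. Local minima of Q: Q(4)=-16.
So the global minimum of J is P(-3) + Q(4) − 5 = -378 − 16 − 5 = -399, attained at (-3, 4).

-399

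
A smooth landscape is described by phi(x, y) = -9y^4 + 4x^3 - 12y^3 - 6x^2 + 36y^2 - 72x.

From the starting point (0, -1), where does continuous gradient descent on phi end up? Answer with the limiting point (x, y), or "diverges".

phi is separable, so gradient descent decouples: x follows -∂phi/∂x, y follows -∂phi/∂y.
∂phi/∂x = 12(x - 3)(x + 2); at x=0 this is -72, so x increases.
∂phi/∂y = -36y(y - 1)(y + 2); at y=-1 this is -72, so y increases.
x converges to its nearest critical value 3 (a local min of the x-part); y converges to 0. The iterate converges to (3, 0).

(3, 0)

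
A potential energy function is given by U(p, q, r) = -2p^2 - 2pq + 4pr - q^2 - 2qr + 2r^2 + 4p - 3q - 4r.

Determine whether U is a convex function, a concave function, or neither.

U is quadratic, so its Hessian is the constant matrix H = [[-4, -2, 4], [-2, -2, -2], [4, -2, 4]].
Leading principal minors: -4, 4, 96.
Neither pattern holds ⇒ H is indefinite ⇒ neither convex nor concave.

neither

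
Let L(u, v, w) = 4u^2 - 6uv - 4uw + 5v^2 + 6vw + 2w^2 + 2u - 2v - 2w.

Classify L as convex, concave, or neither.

L is quadratic, so its Hessian is the constant matrix H = [[8, -6, -4], [-6, 10, 6], [-4, 6, 4]].
Leading principal minors: 8, 44, 16.
All positive ⇒ H ≻ 0 ⇒ convex.

convex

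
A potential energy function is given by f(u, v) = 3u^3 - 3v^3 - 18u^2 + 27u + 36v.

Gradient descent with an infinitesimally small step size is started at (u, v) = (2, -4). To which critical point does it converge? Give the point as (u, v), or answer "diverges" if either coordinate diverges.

(3, -2)

f is separable, so gradient descent decouples: u follows -∂f/∂u, v follows -∂f/∂v.
∂f/∂u = 9(u - 3)(u - 1); at u=2 this is -9, so u increases.
∂f/∂v = -9(v - 2)(v + 2); at v=-4 this is -108, so v increases.
u converges to its nearest critical value 3 (a local min of the u-part); v converges to -2. The iterate converges to (3, -2).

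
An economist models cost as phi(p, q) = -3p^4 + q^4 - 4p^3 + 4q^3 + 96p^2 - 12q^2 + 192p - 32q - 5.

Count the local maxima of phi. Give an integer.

phi separates as a function of p plus a function of q, so ∇phi=0 decouples.
∂phi/∂p = -12(p - 4)(p + 1)(p + 4) = 0 at p ∈ {-4, -1, 4}; ∂phi/∂q = 4(q - 2)(q + 1)(q + 4) = 0 at q ∈ {-4, -1, 2}.
The Hessian is diagonal: diag(phi_pp, phi_qq). Second derivatives: phi_pp(-4)=-288, phi_pp(-1)=180, phi_pp(4)=-480; phi_qq(-4)=72, phi_qq(-1)=-36, phi_qq(2)=72.
Local maxima occur where both diagonal entries negative: (-4, -1), (4, -1). Count: 2.

2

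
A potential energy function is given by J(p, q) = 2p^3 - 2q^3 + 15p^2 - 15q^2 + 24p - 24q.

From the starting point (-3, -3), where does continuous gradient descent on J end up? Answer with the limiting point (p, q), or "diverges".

(-1, -4)

J is separable, so gradient descent decouples: p follows -∂J/∂p, q follows -∂J/∂q.
∂J/∂p = 6(p + 1)(p + 4); at p=-3 this is -12, so p increases.
∂J/∂q = -6(q + 1)(q + 4); at q=-3 this is 12, so q decreases.
p converges to its nearest critical value -1 (a local min of the p-part); q converges to -4. The iterate converges to (-1, -4).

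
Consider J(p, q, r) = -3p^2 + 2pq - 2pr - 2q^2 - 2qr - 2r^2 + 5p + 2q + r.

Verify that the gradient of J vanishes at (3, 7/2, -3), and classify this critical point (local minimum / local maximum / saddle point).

local maximum

∇J = (-6p + 2q - 2r + 5, 2p - 4q - 2r + 2, -2p - 2q - 4r + 1); substituting (3, 7/2, -3) gives ∇J = (0, 0, 0), so (3, 7/2, -3) is indeed a critical point.
The Hessian is constant: H = [[-6, 2, -2], [2, -4, -2], [-2, -2, -4]].
Leading principal minors: Δ₁ = -6, Δ₂ = 20, Δ₃ = -24.
The minors alternate sign starting negative (−, +, −), so H is negative definite: a local maximum.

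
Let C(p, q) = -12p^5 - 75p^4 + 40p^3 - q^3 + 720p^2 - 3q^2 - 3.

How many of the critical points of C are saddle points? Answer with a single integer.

4

C separates as a function of p plus a function of q, so ∇C=0 decouples.
∂C/∂p = -60p(p - 2)(p + 3)(p + 4) = 0 at p ∈ {-4, -3, 0, 2}; ∂C/∂q = -3q(q + 2) = 0 at q ∈ {-2, 0}.
The Hessian is diagonal: diag(C_pp, C_qq). Second derivatives: C_pp(-4)=1440, C_pp(-3)=-900, C_pp(0)=1440, C_pp(2)=-3600; C_qq(-2)=6, C_qq(0)=-6.
Saddle points occur where the two diagonal entries have opposite signs: (-4, 0), (-3, -2), (0, 0), (2, -2). Count: 4.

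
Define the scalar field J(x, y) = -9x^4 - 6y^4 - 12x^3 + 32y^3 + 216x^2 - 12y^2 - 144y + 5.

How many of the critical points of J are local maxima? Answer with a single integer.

4

J separates as a function of x plus a function of y, so ∇J=0 decouples.
∂J/∂x = -36x(x - 3)(x + 4) = 0 at x ∈ {-4, 0, 3}; ∂J/∂y = -24(y - 3)(y - 2)(y + 1) = 0 at y ∈ {-1, 2, 3}.
The Hessian is diagonal: diag(J_xx, J_yy). Second derivatives: J_xx(-4)=-1008, J_xx(0)=432, J_xx(3)=-756; J_yy(-1)=-288, J_yy(2)=72, J_yy(3)=-96.
Local maxima occur where both diagonal entries negative: (-4, -1), (-4, 3), (3, -1), (3, 3). Count: 4.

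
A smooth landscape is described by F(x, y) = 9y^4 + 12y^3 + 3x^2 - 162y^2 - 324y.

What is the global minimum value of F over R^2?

-1377

F(x,y) separates as P(x) + Q(y), so its minimum is min P + min Q.
P'(x) = 6x vanishes at x ∈ {0}; Q'(y) = 36(y - 3)(y + 1)(y + 3) vanishes at y ∈ {-3, -1, 3}.
Local minima of P (where P''>0): P(0)=0. Local minima of Q: Q(-3)=-81, Q(3)=-1377.
So the global minimum of F is P(0) + Q(3) = 0 − 1377 = -1377, attained at (0, 3).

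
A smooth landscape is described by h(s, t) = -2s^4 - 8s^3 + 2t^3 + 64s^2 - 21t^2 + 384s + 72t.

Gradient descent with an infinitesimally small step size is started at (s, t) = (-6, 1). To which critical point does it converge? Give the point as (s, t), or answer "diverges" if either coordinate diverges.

h is separable, so gradient descent decouples: s follows -∂h/∂s, t follows -∂h/∂t.
∂h/∂s = -8(s - 4)(s + 3)(s + 4); at s=-6 this is 480, so s decreases.
∂h/∂t = 6(t - 4)(t - 3); at t=1 this is 36, so t decreases.
The s-coordinate has no critical point in that direction and runs off to infinity.

diverges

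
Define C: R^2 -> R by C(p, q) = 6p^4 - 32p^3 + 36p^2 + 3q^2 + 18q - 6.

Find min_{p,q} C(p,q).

C(p,q) separates as A(p) + B(q) − 6, so its minimum is min A + min B − 6.
A'(p) = 24p(p - 3)(p - 1) vanishes at p ∈ {0, 1, 3}; B'(q) = 6q + 18 vanishes at q ∈ {-3}.
Local minima of A (where A''>0): A(0)=0, A(3)=-54. Local minima of B: B(-3)=-27.
So the global minimum of C is A(3) + B(-3) − 6 = -54 − 27 − 6 = -87, attained at (3, -3).

-87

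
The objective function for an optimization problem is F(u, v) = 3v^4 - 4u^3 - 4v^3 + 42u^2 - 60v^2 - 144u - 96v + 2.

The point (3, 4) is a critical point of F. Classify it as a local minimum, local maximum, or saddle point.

The mixed partial ∂²F/∂u∂v is 0, so the Hessian at any point is diag(F_uu, F_vv) = diag(12(-2u + 7), 12(3v^2 - 2v - 10)).
At (3, 4): H = diag(12, 360).
Both eigenvalues are positive, so H is positive definite: a local minimum.

local minimum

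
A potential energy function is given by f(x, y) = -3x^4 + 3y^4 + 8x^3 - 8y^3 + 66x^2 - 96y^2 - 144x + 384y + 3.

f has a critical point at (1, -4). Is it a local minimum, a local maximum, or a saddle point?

The mixed partial ∂²f/∂x∂y is 0, so the Hessian at any point is diag(f_xx, f_yy) = diag(12(-3x^2 + 4x + 11), 12(3y^2 - 4y - 16)).
At (1, -4): H = diag(144, 576).
Both eigenvalues are positive, so H is positive definite: a local minimum.

local minimum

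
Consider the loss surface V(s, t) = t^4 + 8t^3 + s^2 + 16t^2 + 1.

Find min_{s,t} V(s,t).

V(s,t) separates as P(s) + Q(t) + 1, so its minimum is min P + min Q + 1.
P'(s) = 2s vanishes at s ∈ {0}; Q'(t) = 4t(t + 2)(t + 4) vanishes at t ∈ {-4, -2, 0}.
Local minima of P (where P''>0): P(0)=0. Local minima of Q: Q(-4)=0, Q(0)=0.
So the global minimum of V is P(0) + Q(-4) + 1 = 0 + 0 + 1 = 1, attained at (0, -4).

1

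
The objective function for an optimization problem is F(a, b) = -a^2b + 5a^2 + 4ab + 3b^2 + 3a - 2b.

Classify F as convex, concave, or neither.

neither

The term -a^2b is cubic, so the Hessian is not constant.
∂²F/∂a² = -2b + 10, which takes both signs as b varies (negative for sufficiently large b). A diagonal entry of the Hessian changing sign means the Hessian is neither positive- nor negative-semidefinite on all of R^2.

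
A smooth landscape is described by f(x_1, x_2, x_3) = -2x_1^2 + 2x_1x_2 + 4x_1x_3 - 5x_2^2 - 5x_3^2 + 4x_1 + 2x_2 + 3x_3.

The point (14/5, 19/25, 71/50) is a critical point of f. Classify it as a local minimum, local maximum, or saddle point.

local maximum

The Hessian is constant: H = [[-4, 2, 4], [2, -10, 0], [4, 0, -10]].
Leading principal minors: Δ₁ = -4, Δ₂ = 36, Δ₃ = -200.
The minors alternate sign starting negative (−, +, −), so H is negative definite: a local maximum.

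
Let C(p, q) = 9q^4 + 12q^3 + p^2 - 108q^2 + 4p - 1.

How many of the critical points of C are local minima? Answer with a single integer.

C separates as a function of p plus a function of q, so ∇C=0 decouples.
∂C/∂p = 2(p + 2) = 0 at p ∈ {-2}; ∂C/∂q = 36q(q - 2)(q + 3) = 0 at q ∈ {-3, 0, 2}.
The Hessian is diagonal: diag(C_pp, C_qq). Second derivatives: C_pp(-2)=2; C_qq(-3)=540, C_qq(0)=-216, C_qq(2)=360.
Local minima occur where both diagonal entries positive: (-2, -3), (-2, 2). Count: 2.

2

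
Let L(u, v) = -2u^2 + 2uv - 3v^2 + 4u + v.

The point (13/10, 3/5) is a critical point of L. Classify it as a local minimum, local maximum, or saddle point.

The Hessian of L is constant: H = [[-4, 2], [2, -6]].
det(H) = (-4)·(-6) − 2² = 20.
det(H) > 0 and tr(H) = -10 < 0, so H is negative definite and the point is a local maximum.

local maximum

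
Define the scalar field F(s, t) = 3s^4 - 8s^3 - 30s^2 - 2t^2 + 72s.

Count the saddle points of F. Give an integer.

F separates as a function of s plus a function of t, so ∇F=0 decouples.
∂F/∂s = 12(s - 3)(s - 1)(s + 2) = 0 at s ∈ {-2, 1, 3}; ∂F/∂t = -4t = 0 at t ∈ {0}.
The Hessian is diagonal: diag(F_ss, F_tt). Second derivatives: F_ss(-2)=180, F_ss(1)=-72, F_ss(3)=120; F_tt(0)=-4.
Saddle points occur where the two diagonal entries have opposite signs: (-2, 0), (3, 0). Count: 2.

2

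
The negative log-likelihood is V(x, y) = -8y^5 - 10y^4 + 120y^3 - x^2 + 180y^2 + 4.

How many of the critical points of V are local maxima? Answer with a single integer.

V separates as a function of x plus a function of y, so ∇V=0 decouples.
∂V/∂x = -2x = 0 at x ∈ {0}; ∂V/∂y = -40y(y - 3)(y + 1)(y + 3) = 0 at y ∈ {-3, -1, 0, 3}.
The Hessian is diagonal: diag(V_xx, V_yy). Second derivatives: V_xx(0)=-2; V_yy(-3)=1440, V_yy(-1)=-320, V_yy(0)=360, V_yy(3)=-2880.
Local maxima occur where both diagonal entries negative: (0, -1), (0, 3). Count: 2.

2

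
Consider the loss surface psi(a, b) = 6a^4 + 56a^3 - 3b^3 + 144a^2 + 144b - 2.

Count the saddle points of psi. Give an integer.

psi separates as a function of a plus a function of b, so ∇psi=0 decouples.
∂psi/∂a = 24a(a + 3)(a + 4) = 0 at a ∈ {-4, -3, 0}; ∂psi/∂b = -9(b - 4)(b + 4) = 0 at b ∈ {-4, 4}.
The Hessian is diagonal: diag(psi_aa, psi_bb). Second derivatives: psi_aa(-4)=96, psi_aa(-3)=-72, psi_aa(0)=288; psi_bb(-4)=72, psi_bb(4)=-72.
Saddle points occur where the two diagonal entries have opposite signs: (-4, 4), (-3, -4), (0, 4). Count: 3.

3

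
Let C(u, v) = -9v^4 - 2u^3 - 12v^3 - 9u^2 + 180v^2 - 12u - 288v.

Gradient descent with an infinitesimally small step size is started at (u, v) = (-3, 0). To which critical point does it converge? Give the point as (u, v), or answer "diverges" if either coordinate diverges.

C is separable, so gradient descent decouples: u follows -∂C/∂u, v follows -∂C/∂v.
∂C/∂u = -6(u + 1)(u + 2); at u=-3 this is -12, so u increases.
∂C/∂v = -36(v - 2)(v - 1)(v + 4); at v=0 this is -288, so v increases.
u converges to its nearest critical value -2 (a local min of the u-part); v converges to 1. The iterate converges to (-2, 1).

(-2, 1)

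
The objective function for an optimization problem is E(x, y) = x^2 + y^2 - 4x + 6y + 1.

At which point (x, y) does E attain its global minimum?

E(x,y) separates as P(x) + Q(y) + 1, so its minimum is min P + min Q + 1.
P'(x) = 2x - 4 vanishes at x ∈ {2}; Q'(y) = 2y + 6 vanishes at y ∈ {-3}.
Local minima of P (where P''>0): P(2)=-4. Local minima of Q: Q(-3)=-9.
So the global minimum of E is P(2) + Q(-3) + 1 = -4 − 9 + 1 = -12, attained at (2, -3).

(2, -3)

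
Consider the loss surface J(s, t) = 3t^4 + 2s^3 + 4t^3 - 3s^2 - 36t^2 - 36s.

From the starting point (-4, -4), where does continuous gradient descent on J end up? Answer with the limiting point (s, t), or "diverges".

diverges

J is separable, so gradient descent decouples: s follows -∂J/∂s, t follows -∂J/∂t.
∂J/∂s = 6(s - 3)(s + 2); at s=-4 this is 84, so s decreases.
∂J/∂t = 12t(t - 2)(t + 3); at t=-4 this is -288, so t increases.
The s-coordinate has no critical point in that direction and runs off to infinity.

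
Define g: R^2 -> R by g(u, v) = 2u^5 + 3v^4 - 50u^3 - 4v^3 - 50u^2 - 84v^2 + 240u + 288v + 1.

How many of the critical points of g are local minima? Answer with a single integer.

g separates as a function of u plus a function of v, so ∇g=0 decouples.
∂g/∂u = 10(u - 4)(u - 1)(u + 2)(u + 3) = 0 at u ∈ {-3, -2, 1, 4}; ∂g/∂v = 12(v - 3)(v - 2)(v + 4) = 0 at v ∈ {-4, 2, 3}.
The Hessian is diagonal: diag(g_uu, g_vv). Second derivatives: g_uu(-3)=-280, g_uu(-2)=180, g_uu(1)=-360, g_uu(4)=1260; g_vv(-4)=504, g_vv(2)=-72, g_vv(3)=84.
Local minima occur where both diagonal entries positive: (-2, -4), (-2, 3), (4, -4), (4, 3). Count: 4.

4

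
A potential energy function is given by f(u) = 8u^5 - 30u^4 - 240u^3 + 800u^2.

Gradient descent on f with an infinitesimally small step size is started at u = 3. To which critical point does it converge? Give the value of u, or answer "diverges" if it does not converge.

5

f'(u) = 40u(u - 5)(u - 2)(u + 4), so f'(3) = -1680.
Gradient descent moves in the -f' direction, i.e. u is increasing.
The nearest critical point in that direction is u = 5, where f'' = 5400 > 0 (a local minimum). The iterate converges there.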